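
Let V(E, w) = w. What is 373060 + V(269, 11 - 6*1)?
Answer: 373065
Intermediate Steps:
373060 + V(269, 11 - 6*1) = 373060 + (11 - 6*1) = 373060 + (11 - 6) = 373060 + 5 = 373065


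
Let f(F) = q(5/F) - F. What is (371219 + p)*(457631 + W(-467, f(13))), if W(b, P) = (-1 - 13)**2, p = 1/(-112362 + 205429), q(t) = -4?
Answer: 15817116467401398/93067 ≈ 1.6995e+11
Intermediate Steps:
p = 1/93067 ≈ 1.0745e-5
f(F) = -4 - F
W(b, P) = 196 (W(b, P) = (-14)**2 = 196)
(371219 + p)*(457631 + W(-467, f(13))) = (371219 + 1/93067)*(457631 + 196) = (34548238674/93067)*457827 = 15817116467401398/93067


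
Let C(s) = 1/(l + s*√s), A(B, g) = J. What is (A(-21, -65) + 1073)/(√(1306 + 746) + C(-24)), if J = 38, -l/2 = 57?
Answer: 6666*(-19*I + 8*√6)/(I + 864*√38 - 684*I*√57) ≈ 24.528 - 0.002374*I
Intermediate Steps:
l = -114 (l = -2*57 = -114)
A(B, g) = 38
C(s) = 1/(-114 + s^(3/2)) (C(s) = 1/(-114 + s*√s) = 1/(-114 + s^(3/2)))
(A(-21, -65) + 1073)/(√(1306 + 746) + C(-24)) = (38 + 1073)/(√(1306 + 746) + 1/(-114 + (-24)^(3/2))) = 1111/(√2052 + 1/(-114 - 48*I*√6)) = 1111/(6*√57 + 1/(-114 - 48*I*√6)) = 1111/(1/(-114 - 48*I*√6) + 6*√57)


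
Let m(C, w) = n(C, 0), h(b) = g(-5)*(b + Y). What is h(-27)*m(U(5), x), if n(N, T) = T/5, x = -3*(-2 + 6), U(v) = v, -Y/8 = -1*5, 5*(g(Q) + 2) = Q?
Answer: 0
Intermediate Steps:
g(Q) = -2 + Q/5
Y = 40 (Y = -(-8)*5 = -8*(-5) = 40)
x = -12 (x = -3*4 = -12)
n(N, T) = T/5 (n(N, T) = T*(⅕) = T/5)
h(b) = -120 - 3*b (h(b) = (-2 + (⅕)*(-5))*(b + 40) = (-2 - 1)*(40 + b) = -3*(40 + b) = -120 - 3*b)
m(C, w) = 0 (m(C, w) = (⅕)*0 = 0)
h(-27)*m(U(5), x) = (-120 - 3*(-27))*0 = (-120 + 81)*0 = -39*0 = 0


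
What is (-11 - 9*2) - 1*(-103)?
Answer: 74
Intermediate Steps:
(-11 - 9*2) - 1*(-103) = (-11 - 18) + 103 = -29 + 103 = 74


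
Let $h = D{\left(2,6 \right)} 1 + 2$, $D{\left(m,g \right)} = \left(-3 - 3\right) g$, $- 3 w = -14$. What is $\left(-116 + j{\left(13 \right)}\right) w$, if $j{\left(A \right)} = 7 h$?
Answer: $-1652$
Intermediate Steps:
$w = \frac{14}{3}$ ($w = \left(- \frac{1}{3}\right) \left(-14\right) = \frac{14}{3} \approx 4.6667$)
$D{\left(m,g \right)} = - 6 g$
$h = -34$ ($h = \left(-6\right) 6 \cdot 1 + 2 = \left(-36\right) 1 + 2 = -36 + 2 = -34$)
$j{\left(A \right)} = -238$ ($j{\left(A \right)} = 7 \left(-34\right) = -238$)
$\left(-116 + j{\left(13 \right)}\right) w = \left(-116 - 238\right) \frac{14}{3} = \left(-354\right) \frac{14}{3} = -1652$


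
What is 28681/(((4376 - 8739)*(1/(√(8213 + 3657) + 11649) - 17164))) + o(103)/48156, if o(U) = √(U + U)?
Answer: 13359250356141887/34881207917689004983 - 28681*√11870/174406039588445024915 + √206/48156 ≈ 0.00068104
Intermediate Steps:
o(U) = √2*√U (o(U) = √(2*U) = √2*√U)
28681/(((4376 - 8739)*(1/(√(8213 + 3657) + 11649) - 17164))) + o(103)/48156 = 28681/(((4376 - 8739)*(1/(√(8213 + 3657) + 11649) - 17164))) + (√2*√103)/48156 = 28681/((-4363*(1/(√11870 + 11649) - 17164))) + √206*(1/48156) = 28681/((-4363*(1/(11649 + √11870) - 17164))) + √206/48156 = 28681/((-4363*(-17164 + 1/(11649 + √11870)))) + √206/48156 = 28681/(74886532 - 4363/(11649 + √11870)) + √206/48156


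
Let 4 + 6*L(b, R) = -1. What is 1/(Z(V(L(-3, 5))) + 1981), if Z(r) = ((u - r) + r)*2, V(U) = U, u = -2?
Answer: 1/1977 ≈ 0.00050582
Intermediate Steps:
L(b, R) = -⅚ (L(b, R) = -⅔ + (⅙)*(-1) = -⅔ - ⅙ = -⅚)
Z(r) = -4 (Z(r) = ((-2 - r) + r)*2 = -2*2 = -4)
1/(Z(V(L(-3, 5))) + 1981) = 1/(-4 + 1981) = 1/1977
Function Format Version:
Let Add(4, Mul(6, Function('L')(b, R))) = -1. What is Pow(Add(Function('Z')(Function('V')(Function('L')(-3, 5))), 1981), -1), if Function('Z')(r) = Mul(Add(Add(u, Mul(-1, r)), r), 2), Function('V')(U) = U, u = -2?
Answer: Rational(1, 1977) ≈ 0.00050582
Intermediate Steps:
Function('L')(b, R) = Rational(-5, 6) (Function('L')(b, R) = Add(Rational(-2, 3), Mul(Rational(1, 6), -1)) = Add(Rational(-2, 3), Rational(-1, 6)) = Rational(-5, 6))
Function('Z')(r) = -4 (Function('Z')(r) = Mul(Add(Add(-2, Mul(-1, r)), r), 2) = Mul(-2, 2) = -4)
Pow(Add(Function('Z')(Function('V')(Function('L')(-3, 5))), 1981), -1) = Pow(Add(-4, 1981), -1) = Pow(1977, -1) = Rational(1, 1977)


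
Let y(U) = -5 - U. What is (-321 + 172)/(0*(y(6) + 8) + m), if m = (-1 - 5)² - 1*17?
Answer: -149/19 ≈ -7.8421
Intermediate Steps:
m = 19 (m = (-6)² - 17 = 36 - 17 = 19)
(-321 + 172)/(0*(y(6) + 8) + m) = (-321 + 172)/(0*((-5 - 1*6) + 8) + 19) = -149/(0*((-5 - 6) + 8) + 19) = -149/(0*(-11 + 8) + 19) = -149/(0*(-3) + 19) = -149/(0 + 19) = -149/19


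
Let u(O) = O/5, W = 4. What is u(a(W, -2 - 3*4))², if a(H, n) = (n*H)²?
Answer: 9834496/25 ≈ 3.9338e+5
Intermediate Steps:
a(H, n) = H²*n² (a(H, n) = (H*n)² = H²*n²)
u(O) = O/5 (u(O) = O*(⅕) = O/5)
u(a(W, -2 - 3*4))² = ((4²*(-2 - 3*4)²)/5)² = ((16*(-2 - 12)²)/5)² = ((16*(-14)²)/5)² = ((16*196)/5)² = ((⅕)*3136)² = (3136/5)² = 9834496/25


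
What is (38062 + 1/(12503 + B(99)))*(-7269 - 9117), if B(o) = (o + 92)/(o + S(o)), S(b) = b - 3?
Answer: -760356783088251/1219138 ≈ -6.2368e+8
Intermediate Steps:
S(b) = -3 + b
B(o) = (92 + o)/(-3 + 2*o) (B(o) = (o + 92)/(o + (-3 + o)) = (92 + o)/(-3 + 2*o))
(38062 + 1/(12503 + B(99)))*(-7269 - 9117) = (38062 + 1/(12503 + (92 + 99)/(-3 + 2*99)))*(-7269 - 9117) = (38062 + 1/(12503 + 191/(-3 + 198)))*(-16386) = (38062 + 1/(12503 + 191/195))*(-16386) = (38062 + 1/(2438276/195))*(-16386) = (38062 + 195/2438276)*(-16386) = (92805661307/2438276)*(-16386) = -760356783088251/1219138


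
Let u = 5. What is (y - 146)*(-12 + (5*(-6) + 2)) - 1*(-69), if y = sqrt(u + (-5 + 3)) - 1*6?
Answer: 6149 - 40*sqrt(3) ≈ 6079.7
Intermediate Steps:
y = -6 + sqrt(3) (y = sqrt(5 + (-5 + 3)) - 1*6 = sqrt(5 - 2) - 6 = sqrt(3) - 6 = -6 + sqrt(3) ≈ -4.2680)
(y - 146)*(-12 + (5*(-6) + 2)) - 1*(-69) = ((-6 + sqrt(3)) - 146)*(-12 + (5*(-6) + 2)) - 1*(-69) = (-152 + sqrt(3))*(-12 + (-30 + 2)) + 69 = (-152 + sqrt(3))*(-12 - 28) + 69 = (-152 + sqrt(3))*(-40) + 69 = (6080 - 40*sqrt(3)) + 69 = 6149 - 40*sqrt(3)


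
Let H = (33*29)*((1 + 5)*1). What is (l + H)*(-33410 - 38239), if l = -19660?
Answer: 997210782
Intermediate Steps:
H = 5742 (H = 957*(6*1) = 957*6 = 5742)
(l + H)*(-33410 - 38239) = (-19660 + 5742)*(-33410 - 38239) = -13918*(-71649) = 997210782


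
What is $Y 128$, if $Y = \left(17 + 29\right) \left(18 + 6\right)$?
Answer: $141312$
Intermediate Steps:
$Y = 1104$ ($Y = 46 \cdot 24 = 1104$)
$Y 128 = 1104 \cdot 128 = 141312$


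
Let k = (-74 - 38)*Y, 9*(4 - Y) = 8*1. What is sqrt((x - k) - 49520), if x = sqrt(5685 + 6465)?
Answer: sqrt(-442544 + 405*sqrt(6))/3 ≈ 221.5*I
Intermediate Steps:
x = 45*sqrt(6) (x = sqrt(12150) = 45*sqrt(6) ≈ 110.23)
Y = 28/9 (Y = 4 - 8/9 = 28/9 ≈ 3.1111)
k = -3136/9 (k = (-74 - 38)*(28/9) = -112*28/9 = -3136/9 ≈ -348.44)
sqrt((x - k) - 49520) = sqrt((45*sqrt(6) - 1*(-3136/9)) - 49520) = sqrt((45*sqrt(6) + 3136/9) - 49520) = sqrt((3136/9 + 45*sqrt(6)) - 49520) = sqrt(-442544/9 + 45*sqrt(6))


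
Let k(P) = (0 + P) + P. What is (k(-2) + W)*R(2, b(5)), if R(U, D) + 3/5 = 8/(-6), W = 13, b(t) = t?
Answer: -87/5 ≈ -17.400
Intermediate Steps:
k(P) = 2*P (k(P) = P + P = 2*P)
R(U, D) = -29/15 (R(U, D) = -3/5 + 8/(-6) = -3/5 + 8*(-1/6) = -3/5 - 4/3 = -29/15)
(k(-2) + W)*R(2, b(5)) = (2*(-2) + 13)*(-29/15) = (-4 + 13)*(-29/15) = 9*(-29/15) = -87/5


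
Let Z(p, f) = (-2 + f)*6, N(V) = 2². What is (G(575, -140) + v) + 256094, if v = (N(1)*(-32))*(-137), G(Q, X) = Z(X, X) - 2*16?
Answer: 272746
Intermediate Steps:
N(V) = 4
Z(p, f) = -12 + 6*f
G(Q, X) = -44 + 6*X (G(Q, X) = (-12 + 6*X) - 2*16 = (-12 + 6*X) - 32 = -44 + 6*X)
v = 17536 (v = (4*(-32))*(-137) = -128*(-137) = 17536)
(G(575, -140) + v) + 256094 = ((-44 + 6*(-140)) + 17536) + 256094 = ((-44 - 840) + 17536) + 256094 = (-884 + 17536) + 256094 = 16652 + 256094 = 272746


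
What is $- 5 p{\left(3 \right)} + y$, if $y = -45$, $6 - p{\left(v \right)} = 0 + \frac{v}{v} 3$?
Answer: $-60$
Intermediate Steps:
$p{\left(v \right)} = 3$ ($p{\left(v \right)} = 6 - \left(0 + \frac{v}{v} 3\right) = 6 - \left(0 + 1 \cdot 3\right) = 6 - \left(0 + 3\right) = 6 - 3 = 3$)
$- 5 p{\left(3 \right)} + y = \left(-5\right) 3 - 45 = -15 - 45 = -60$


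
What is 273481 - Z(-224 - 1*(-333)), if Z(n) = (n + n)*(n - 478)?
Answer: 353923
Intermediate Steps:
Z(n) = 2*n*(-478 + n) (Z(n) = (2*n)*(-478 + n) = 2*n*(-478 + n))
273481 - Z(-224 - 1*(-333)) = 273481 - 2*(-224 - 1*(-333))*(-478 + (-224 - 1*(-333))) = 273481 - 2*(-224 + 333)*(-478 + (-224 + 333)) = 273481 - 2*109*(-478 + 109) = 273481 - 2*109*(-369) = 273481 - 1*(-80442) = 273481 + 80442 = 353923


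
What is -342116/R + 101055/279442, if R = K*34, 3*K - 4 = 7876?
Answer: -32466260277/9358512580 ≈ -3.4692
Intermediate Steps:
K = 7880/3 (K = 4/3 + (1/3)*7876 = 4/3 + 7876/3 = 7880/3 ≈ 2626.7)
R = 267920/3 (R = (7880/3)*34 = 267920/3 ≈ 89307.)
-342116/R + 101055/279442 = -342116/267920/3 + 101055/279442 = -342116*3/267920 + 101055*(1/279442) = -256587/66980 + 101055/279442 = -32466260277/9358512580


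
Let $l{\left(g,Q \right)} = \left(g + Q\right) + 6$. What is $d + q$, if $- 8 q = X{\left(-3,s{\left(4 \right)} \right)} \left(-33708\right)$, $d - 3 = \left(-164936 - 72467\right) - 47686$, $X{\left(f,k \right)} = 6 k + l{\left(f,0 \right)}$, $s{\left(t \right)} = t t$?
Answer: $\frac{264101}{2} \approx 1.3205 \cdot 10^{5}$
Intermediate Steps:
$l{\left(g,Q \right)} = 6 + Q + g$ ($l{\left(g,Q \right)} = \left(Q + g\right) + 6 = 6 + Q + g$)
$s{\left(t \right)} = t^{2}$
$X{\left(f,k \right)} = 6 + f + 6 k$ ($X{\left(f,k \right)} = 6 k + \left(6 + 0 + f\right) = 6 k + \left(6 + f\right) = 6 + f + 6 k$)
$d = -285086$ ($d = 3 - 285089 = -285086$)
$q = \frac{834273}{2}$ ($q = - \frac{\left(6 - 3 + 6 \cdot 4^{2}\right) \left(-33708\right)}{8} = - \frac{\left(6 - 3 + 6 \cdot 16\right) \left(-33708\right)}{8} = - \frac{\left(6 - 3 + 96\right) \left(-33708\right)}{8} = - \frac{99 \left(-33708\right)}{8} = \left(- \frac{1}{8}\right) \left(-3337092\right) = \frac{834273}{2} \approx 4.1714 \cdot 10^{5}$)
$d + q = -285086 + \frac{834273}{2} = \frac{264101}{2}$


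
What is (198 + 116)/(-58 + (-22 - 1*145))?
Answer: -314/225 ≈ -1.3956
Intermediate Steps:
(198 + 116)/(-58 + (-22 - 1*145)) = 314/(-58 + (-22 - 145)) = 314/(-58 - 167) = 314/(-225) = 314*(-1/225) = -314/225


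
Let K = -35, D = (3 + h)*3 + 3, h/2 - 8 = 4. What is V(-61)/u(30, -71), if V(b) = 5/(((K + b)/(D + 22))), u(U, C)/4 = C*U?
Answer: 53/81792 ≈ 0.00064799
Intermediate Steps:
h = 24 (h = 16 + 2*4 = 16 + 8 = 24)
D = 84 (D = (3 + 24)*3 + 3 = 27*3 + 3 = 81 + 3 = 84)
u(U, C) = 4*C*U (u(U, C) = 4*(C*U) = 4*C*U)
V(b) = 5/(-35/106 + b/106) (V(b) = 5/(((-35 + b)/(84 + 22))) = 5/(((-35 + b)/106)) = 5/(((-35 + b)*(1/106))) = 5/(-35/106 + b/106))
V(-61)/u(30, -71) = (530/(-35 - 61))/((4*(-71)*30)) = (530/(-96))/(-8520) = (530*(-1/96))*(-1/8520) = -265/48*(-1/8520) = 53/81792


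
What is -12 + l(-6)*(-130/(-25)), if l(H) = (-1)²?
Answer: -34/5 ≈ -6.8000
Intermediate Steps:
l(H) = 1
-12 + l(-6)*(-130/(-25)) = -12 + 1*(-130/(-25)) = -12 + 1*(-130*(-1/25)) = -12 + 1*(26/5) = -12 + 26/5 = -34/5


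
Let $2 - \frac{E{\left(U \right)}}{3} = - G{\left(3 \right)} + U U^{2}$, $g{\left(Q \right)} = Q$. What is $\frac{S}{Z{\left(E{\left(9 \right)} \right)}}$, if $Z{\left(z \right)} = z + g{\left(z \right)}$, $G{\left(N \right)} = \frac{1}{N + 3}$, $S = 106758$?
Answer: $- \frac{106758}{4361} \approx -24.48$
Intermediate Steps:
$G{\left(N \right)} = \frac{1}{3 + N}$
$E{\left(U \right)} = \frac{13}{2} - 3 U^{3}$ ($E{\left(U \right)} = 6 - 3 \left(- \frac{1}{3 + 3} + U U^{2}\right) = 6 - 3 \left(- \frac{1}{6} + U^{3}\right) = 6 - \left(- \frac{1}{2} + 3 U^{3}\right) = \frac{13}{2} - 3 U^{3}$)
$Z{\left(z \right)} = 2 z$ ($Z{\left(z \right)} = z + z = 2 z$)
$\frac{S}{Z{\left(E{\left(9 \right)} \right)}} = \frac{106758}{2 \left(\frac{13}{2} - 3 \cdot 9^{3}\right)} = \frac{106758}{2 \left(\frac{13}{2} - 2187\right)} = \frac{106758}{2 \left(- \frac{4361}{2}\right)} = \frac{106758}{-4361} = 106758 \left(- \frac{1}{4361}\right) = - \frac{106758}{4361}$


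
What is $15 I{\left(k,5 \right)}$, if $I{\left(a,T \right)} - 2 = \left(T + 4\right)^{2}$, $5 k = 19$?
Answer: $1245$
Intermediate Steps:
$k = \frac{19}{5}$ ($k = \frac{1}{5} \cdot 19 = \frac{19}{5} \approx 3.8$)
$I{\left(a,T \right)} = 2 + \left(4 + T\right)^{2}$ ($I{\left(a,T \right)} = 2 + \left(T + 4\right)^{2} = 2 + \left(4 + T\right)^{2}$)
$15 I{\left(k,5 \right)} = 15 \left(2 + \left(4 + 5\right)^{2}\right) = 15 \left(2 + 9^{2}\right) = 15 \left(2 + 81\right) = 15 \cdot 83 = 1245$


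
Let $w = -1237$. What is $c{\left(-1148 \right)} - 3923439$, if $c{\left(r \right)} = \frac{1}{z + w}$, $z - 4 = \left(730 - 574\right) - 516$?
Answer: $- \frac{6250038328}{1593} \approx -3.9234 \cdot 10^{6}$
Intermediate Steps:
$z = -356$ ($z = 4 + \left(\left(730 - 574\right) - 516\right) = 4 + \left(156 - 516\right) = 4 - 360 = -356$)
$c{\left(r \right)} = - \frac{1}{1593}$ ($c{\left(r \right)} = \frac{1}{-356 - 1237} = \frac{1}{-1593} = - \frac{1}{1593}$)
$c{\left(-1148 \right)} - 3923439 = - \frac{1}{1593} - 3923439 = - \frac{6250038328}{1593}$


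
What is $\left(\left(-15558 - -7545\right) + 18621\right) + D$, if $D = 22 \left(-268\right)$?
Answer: $4712$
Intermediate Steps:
$D = -5896$
$\left(\left(-15558 - -7545\right) + 18621\right) + D = \left(\left(-15558 - -7545\right) + 18621\right) - 5896 = \left(\left(-15558 + 7545\right) + 18621\right) - 5896 = \left(-8013 + 18621\right) - 5896 = 10608 - 5896 = 4712$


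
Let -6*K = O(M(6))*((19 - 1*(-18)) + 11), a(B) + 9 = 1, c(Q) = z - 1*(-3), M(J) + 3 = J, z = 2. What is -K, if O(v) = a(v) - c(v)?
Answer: -104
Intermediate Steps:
M(J) = -3 + J
c(Q) = 5 (c(Q) = 2 - 1*(-3) = 2 + 3 = 5)
a(B) = -8 (a(B) = -9 + 1 = -8)
O(v) = -13 (O(v) = -8 - 1*5 = -8 - 5 = -13)
K = 104 (K = -(-13)*((19 - 1*(-18)) + 11)/6 = -(-13)*((19 + 18) + 11)/6 = -(-13)*(37 + 11)/6 = -(-13)*48/6 = -1/6*(-624) = 104)
-K = -1*104 = -104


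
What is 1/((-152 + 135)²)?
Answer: 1/289 ≈ 0.0034602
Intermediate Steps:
1/((-152 + 135)²) = 1/((-17)²) = 1/289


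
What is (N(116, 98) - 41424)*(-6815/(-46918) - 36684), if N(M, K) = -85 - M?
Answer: 71642165162625/46918 ≈ 1.5270e+9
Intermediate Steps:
(N(116, 98) - 41424)*(-6815/(-46918) - 36684) = ((-85 - 1*116) - 41424)*(-6815/(-46918) - 36684) = ((-85 - 116) - 41424)*(-6815*(-1/46918) - 36684) = (-201 - 41424)*(6815/46918 - 36684) = -41625*(-1721133097/46918) = 71642165162625/46918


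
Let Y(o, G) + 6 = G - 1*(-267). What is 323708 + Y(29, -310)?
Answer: 323659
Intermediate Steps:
Y(o, G) = 261 + G (Y(o, G) = -6 + (G - 1*(-267)) = -6 + (G + 267) = -6 + (267 + G) = 261 + G)
323708 + Y(29, -310) = 323708 + (261 - 310) = 323708 - 49 = 323659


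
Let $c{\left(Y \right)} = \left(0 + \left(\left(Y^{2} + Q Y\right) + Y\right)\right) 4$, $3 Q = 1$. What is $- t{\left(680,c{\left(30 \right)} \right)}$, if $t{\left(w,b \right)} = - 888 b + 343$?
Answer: $3338537$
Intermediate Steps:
$Q = \frac{1}{3}$ ($Q = \frac{1}{3} \cdot 1 = \frac{1}{3} \approx 0.33333$)
$c{\left(Y \right)} = 4 Y^{2} + \frac{16 Y}{3}$ ($c{\left(Y \right)} = \left(0 + \left(\left(Y^{2} + \frac{Y}{3}\right) + Y\right)\right) 4 = \left(0 + \left(Y^{2} + \frac{4 Y}{3}\right)\right) 4 = \left(Y^{2} + \frac{4 Y}{3}\right) 4 = 4 Y^{2} + \frac{16 Y}{3}$)
$t{\left(w,b \right)} = 343 - 888 b$
$- t{\left(680,c{\left(30 \right)} \right)} = - (343 - 888 \cdot \frac{4}{3} \cdot 30 \left(4 + 3 \cdot 30\right)) = - (343 - 888 \cdot \frac{4}{3} \cdot 30 \left(4 + 90\right)) = - (343 - 888 \cdot \frac{4}{3} \cdot 30 \cdot 94) = - (343 - 3338880) = \left(-1\right) \left(-3338537\right) = 3338537$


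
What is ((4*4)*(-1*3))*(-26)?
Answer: 1248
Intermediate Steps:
((4*4)*(-1*3))*(-26) = (16*(-3))*(-26) = -48*(-26) = 1248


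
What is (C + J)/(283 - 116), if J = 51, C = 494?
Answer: 545/167 ≈ 3.2635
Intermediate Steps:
(C + J)/(283 - 116) = (494 + 51)/(283 - 116) = 545/167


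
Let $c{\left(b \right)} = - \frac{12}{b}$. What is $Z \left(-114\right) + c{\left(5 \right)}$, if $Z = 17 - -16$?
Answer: $- \frac{18822}{5} \approx -3764.4$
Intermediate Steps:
$Z = 33$ ($Z = 17 + 16 = 33$)
$Z \left(-114\right) + c{\left(5 \right)} = 33 \left(-114\right) - \frac{12}{5} = -3762 - \frac{12}{5} = - \frac{18822}{5}$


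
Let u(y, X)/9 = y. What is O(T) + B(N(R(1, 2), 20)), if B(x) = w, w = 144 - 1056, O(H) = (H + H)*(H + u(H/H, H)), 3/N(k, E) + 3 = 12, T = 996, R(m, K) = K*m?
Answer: 2001048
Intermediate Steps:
u(y, X) = 9*y
N(k, E) = 1/3 (N(k, E) = 3/(-3 + 12) = 3/9 = 3*(1/9) = 1/3)
O(H) = 2*H*(9 + H) (O(H) = (H + H)*(H + 9*(H/H)) = (2*H)*(H + 9*1) = (2*H)*(H + 9) = (2*H)*(9 + H) = 2*H*(9 + H))
w = -912
B(x) = -912
O(T) + B(N(R(1, 2), 20)) = 2*996*(9 + 996) - 912 = 2*996*1005 - 912 = 2001960 - 912 = 2001048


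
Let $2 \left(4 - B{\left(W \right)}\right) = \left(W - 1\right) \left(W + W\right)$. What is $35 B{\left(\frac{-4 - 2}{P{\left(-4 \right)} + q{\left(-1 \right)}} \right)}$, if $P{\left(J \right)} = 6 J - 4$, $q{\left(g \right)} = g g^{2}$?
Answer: $\frac{122570}{841} \approx 145.74$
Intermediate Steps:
$q{\left(g \right)} = g^{3}$
$P{\left(J \right)} = -4 + 6 J$
$B{\left(W \right)} = 4 - W \left(-1 + W\right)$ ($B{\left(W \right)} = 4 - \frac{\left(W - 1\right) \left(W + W\right)}{2} = 4 - \frac{\left(-1 + W\right) 2 W}{2} = 4 - \frac{2 W \left(-1 + W\right)}{2} = 4 - W \left(-1 + W\right)$)
$35 B{\left(\frac{-4 - 2}{P{\left(-4 \right)} + q{\left(-1 \right)}} \right)} = 35 \left(4 + \frac{-4 - 2}{\left(-4 + 6 \left(-4\right)\right) + \left(-1\right)^{3}} - \left(\frac{-4 - 2}{\left(-4 + 6 \left(-4\right)\right) + \left(-1\right)^{3}}\right)^{2}\right) = 35 \left(4 - \frac{6}{\left(-4 - 24\right) - 1} - \left(- \frac{6}{\left(-4 - 24\right) - 1}\right)^{2}\right) = 35 \left(4 - \frac{6}{-28 - 1} - \left(- \frac{6}{-28 - 1}\right)^{2}\right) = 35 \left(4 - \frac{6}{-29} - \left(- \frac{6}{-29}\right)^{2}\right) = 35 \left(4 - - \frac{6}{29} - \left(\left(-6\right) \left(- \frac{1}{29}\right)\right)^{2}\right) = 35 \left(4 + \frac{6}{29} - \left(\frac{6}{29}\right)^{2}\right) = 35 \left(4 + \frac{6}{29} - \frac{36}{841}\right) = 35 \cdot \frac{3502}{841} = \frac{122570}{841}$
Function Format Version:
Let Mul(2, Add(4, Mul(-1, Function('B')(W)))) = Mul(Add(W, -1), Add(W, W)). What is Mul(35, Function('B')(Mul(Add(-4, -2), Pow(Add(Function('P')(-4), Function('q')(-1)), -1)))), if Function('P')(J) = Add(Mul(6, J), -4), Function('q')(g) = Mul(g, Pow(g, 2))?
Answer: Rational(122570, 841) ≈ 145.74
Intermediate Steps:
Function('q')(g) = Pow(g, 3)
Function('P')(J) = Add(-4, Mul(6, J))
Function('B')(W) = Add(4, Mul(-1, W, Add(-1, W))) (Function('B')(W) = Add(4, Mul(Rational(-1, 2), Mul(Add(W, -1), Add(W, W)))) = Add(4, Mul(Rational(-1, 2), Mul(Add(-1, W), Mul(2, W)))) = Add(4, Mul(Rational(-1, 2), Mul(2, W, Add(-1, W)))) = Add(4, Mul(-1, W, Add(-1, W))))
Mul(35, Function('B')(Mul(Add(-4, -2), Pow(Add(Function('P')(-4), Function('q')(-1)), -1)))) = Mul(35, Add(4, Mul(Add(-4, -2), Pow(Add(Add(-4, Mul(6, -4)), Pow(-1, 3)), -1)), Mul(-1, Pow(Mul(Add(-4, -2), Pow(Add(Add(-4, Mul(6, -4)), Pow(-1, 3)), -1)), 2)))) = Mul(35, Add(4, Mul(-6, Pow(Add(Add(-4, -24), -1), -1)), Mul(-1, Pow(Mul(-6, Pow(Add(Add(-4, -24), -1), -1)), 2)))) = Mul(35, Add(4, Mul(-6, Pow(Add(-28, -1), -1)), Mul(-1, Pow(Mul(-6, Pow(Add(-28, -1), -1)), 2)))) = Mul(35, Add(4, Mul(-6, Pow(-29, -1)), Mul(-1, Pow(Mul(-6, Pow(-29, -1)), 2)))) = Mul(35, Add(4, Mul(-6, Rational(-1, 29)), Mul(-1, Pow(Mul(-6, Rational(-1, 29)), 2)))) = Mul(35, Add(4, Rational(6, 29), Mul(-1, Pow(Rational(6, 29), 2)))) = Mul(35, Add(4, Rational(6, 29), Mul(-1, Rational(36, 841)))) = Mul(35, Add(4, Rational(6, 29), Rational(-36, 841))) = Mul(35, Rational(3502, 841)) = Rational(122570, 841)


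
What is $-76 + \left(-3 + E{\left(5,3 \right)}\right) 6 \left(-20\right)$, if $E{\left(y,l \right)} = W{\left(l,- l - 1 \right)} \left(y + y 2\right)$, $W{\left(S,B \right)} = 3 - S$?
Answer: $284$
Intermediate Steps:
$E{\left(y,l \right)} = 3 y \left(3 - l\right)$ ($E{\left(y,l \right)} = \left(3 - l\right) \left(y + y 2\right) = \left(3 - l\right) \left(y + 2 y\right) = \left(3 - l\right) 3 y = 3 y \left(3 - l\right)$)
$-76 + \left(-3 + E{\left(5,3 \right)}\right) 6 \left(-20\right) = -76 + \left(-3 + 3 \cdot 5 \left(3 - 3\right)\right) 6 \left(-20\right) = -76 + \left(-3 + 3 \cdot 5 \cdot 0\right) 6 \left(-20\right) = -76 + \left(-3 + 0\right) 6 \left(-20\right) = -76 + \left(-3\right) 6 \left(-20\right) = -76 - -360 = -76 + 360 = 284$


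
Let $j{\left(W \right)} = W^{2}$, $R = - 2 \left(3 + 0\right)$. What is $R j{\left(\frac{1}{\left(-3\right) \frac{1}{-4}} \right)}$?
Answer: $- \frac{32}{3} \approx -10.667$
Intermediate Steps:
$R = -6$ ($R = \left(-2\right) 3 = -6$)
$R j{\left(\frac{1}{\left(-3\right) \frac{1}{-4}} \right)} = - 6 \left(\frac{1}{\left(-3\right) \frac{1}{-4}}\right)^{2} = - 6 \left(\frac{1}{\left(-3\right) \left(- \frac{1}{4}\right)}\right)^{2} = - 6 \left(\frac{1}{\frac{3}{4}}\right)^{2} = - 6 \left(\frac{4}{3}\right)^{2} = \left(-6\right) \frac{16}{9} = - \frac{32}{3}$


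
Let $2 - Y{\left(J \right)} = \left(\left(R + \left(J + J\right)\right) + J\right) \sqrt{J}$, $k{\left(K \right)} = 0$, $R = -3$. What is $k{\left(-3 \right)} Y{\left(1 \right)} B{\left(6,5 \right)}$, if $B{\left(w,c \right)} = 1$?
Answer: $0$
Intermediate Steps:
$Y{\left(J \right)} = 2 - \sqrt{J} \left(-3 + 3 J\right)$ ($Y{\left(J \right)} = 2 - \left(\left(-3 + \left(J + J\right)\right) + J\right) \sqrt{J} = 2 - \left(\left(-3 + 2 J\right) + J\right) \sqrt{J} = 2 - \left(-3 + 3 J\right) \sqrt{J} = 2 - \sqrt{J} \left(-3 + 3 J\right)$)
$k{\left(-3 \right)} Y{\left(1 \right)} B{\left(6,5 \right)} = 0 \left(2 - 3 \cdot 1^{\frac{3}{2}} + 3 \sqrt{1}\right) 1 = 0 \left(2 - 3 + 3 \cdot 1\right) 1 = 0 \left(2 - 3 + 3\right) 1 = 0 \cdot 2 \cdot 1 = 0 \cdot 1 = 0$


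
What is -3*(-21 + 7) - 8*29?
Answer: -190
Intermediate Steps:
-3*(-21 + 7) - 8*29 = -3*(-14) - 1*232 = 42 - 232 = -190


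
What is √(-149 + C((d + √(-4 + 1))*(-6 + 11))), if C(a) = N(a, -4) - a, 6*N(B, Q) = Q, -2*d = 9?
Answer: √(-4578 - 180*I*√3)/6 ≈ 0.38376 - 11.283*I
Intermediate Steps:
d = -9/2 (d = -½*9 = -9/2 ≈ -4.5000)
N(B, Q) = Q/6
C(a) = -⅔ - a (C(a) = (⅙)*(-4) - a = -⅔ - a)
√(-149 + C((d + √(-4 + 1))*(-6 + 11))) = √(-149 + (-⅔ - (-9/2 + √(-4 + 1))*(-6 + 11))) = √(-149 + (-⅔ - (-9/2 + √(-3))*5)) = √(-149 + (-⅔ - (-9/2 + I*√3)*5)) = √(-149 + (-⅔ - (-45/2 + 5*I*√3))) = √(-149 + (-⅔ + (45/2 - 5*I*√3))) = √(-149 + (131/6 - 5*I*√3)) = √(-763/6 - 5*I*√3)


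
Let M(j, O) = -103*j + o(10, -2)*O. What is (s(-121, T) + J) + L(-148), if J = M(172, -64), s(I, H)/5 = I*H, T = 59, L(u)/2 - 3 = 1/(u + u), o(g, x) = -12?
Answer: -7790277/148 ≈ -52637.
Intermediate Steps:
L(u) = 6 + 1/u (L(u) = 6 + 2/(u + u) = 6 + 2/((2*u)) = 6 + 2*(1/(2*u)) = 6 + 1/u)
s(I, H) = 5*H*I (s(I, H) = 5*(I*H) = 5*(H*I) = 5*H*I)
M(j, O) = -103*j - 12*O
J = -16948 (J = -103*172 - 12*(-64) = -17716 + 768 = -16948)
(s(-121, T) + J) + L(-148) = (5*59*(-121) - 16948) + (6 + 1/(-148)) = (-35695 - 16948) + (6 - 1/148) = -52643 + 887/148 = -7790277/148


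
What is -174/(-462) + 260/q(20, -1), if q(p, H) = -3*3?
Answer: -19759/693 ≈ -28.512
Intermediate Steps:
q(p, H) = -9
-174/(-462) + 260/q(20, -1) = -174/(-462) + 260/(-9) = -174*(-1/462) + 260*(-1/9) = 29/77 - 260/9 = -19759/693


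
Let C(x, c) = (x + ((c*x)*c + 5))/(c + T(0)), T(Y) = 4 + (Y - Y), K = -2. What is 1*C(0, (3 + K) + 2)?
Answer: 5/7 ≈ 0.71429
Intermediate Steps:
T(Y) = 4 (T(Y) = 4 + 0 = 4)
C(x, c) = (5 + x + x*c²)/(4 + c) (C(x, c) = (x + ((c*x)*c + 5))/(c + 4) = (x + (x*c² + 5))/(4 + c) = (x + (5 + x*c²))/(4 + c) = (5 + x + x*c²)/(4 + c))
1*C(0, (3 + K) + 2) = 1*((5 + 0 + 0*((3 - 2) + 2)²)/(4 + ((3 - 2) + 2))) = 1*((5 + 0 + 0*(1 + 2)²)/(4 + (1 + 2))) = 1*((5 + 0 + 0*3²)/(4 + 3)) = 1*((5 + 0 + 0*9)/7) = 1*((5 + 0 + 0)/7) = 1*((⅐)*5) = 1*(5/7) = 5/7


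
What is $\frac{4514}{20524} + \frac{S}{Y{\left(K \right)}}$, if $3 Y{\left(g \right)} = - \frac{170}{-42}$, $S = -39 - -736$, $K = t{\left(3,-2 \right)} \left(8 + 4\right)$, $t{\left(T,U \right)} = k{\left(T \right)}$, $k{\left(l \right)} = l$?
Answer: $\frac{26518031}{51310} \approx 516.82$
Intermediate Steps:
$t{\left(T,U \right)} = T$
$K = 36$ ($K = 3 \left(8 + 4\right) = 3 \cdot 12 = 36$)
$S = 697$ ($S = -39 + 736 = 697$)
$Y{\left(g \right)} = \frac{85}{63}$ ($Y{\left(g \right)} = \frac{\left(-170\right) \frac{1}{-42}}{3} = \frac{\left(-170\right) \left(- \frac{1}{42}\right)}{3} = \frac{1}{3} \cdot \frac{85}{21} = \frac{85}{63}$)
$\frac{4514}{20524} + \frac{S}{Y{\left(K \right)}} = \frac{4514}{20524} + \frac{697}{\frac{85}{63}} = 4514 \cdot \frac{1}{20524} + 697 \cdot \frac{63}{85} = \frac{2257}{10262} + \frac{2583}{5} = \frac{26518031}{51310}$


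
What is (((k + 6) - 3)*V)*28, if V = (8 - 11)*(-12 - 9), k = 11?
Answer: 24696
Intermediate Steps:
V = 63 (V = -3*(-21) = 63)
(((k + 6) - 3)*V)*28 = (((11 + 6) - 3)*63)*28 = ((17 - 3)*63)*28 = (14*63)*28 = 882*28 = 24696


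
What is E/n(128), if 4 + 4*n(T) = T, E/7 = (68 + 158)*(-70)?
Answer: -110740/31 ≈ -3572.3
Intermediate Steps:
E = -110740 (E = 7*((68 + 158)*(-70)) = 7*(226*(-70)) = 7*(-15820) = -110740)
n(T) = -1 + T/4
E/n(128) = -110740/(-1 + (1/4)*128) = -110740/(-1 + 32) = -110740/31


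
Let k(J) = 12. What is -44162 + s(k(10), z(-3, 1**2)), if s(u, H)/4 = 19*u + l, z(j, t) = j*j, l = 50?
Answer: -43050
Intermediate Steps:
z(j, t) = j**2
s(u, H) = 200 + 76*u (s(u, H) = 4*(19*u + 50) = 4*(50 + 19*u) = 200 + 76*u)
-44162 + s(k(10), z(-3, 1**2)) = -44162 + (200 + 76*12) = -44162 + (200 + 912) = -44162 + 1112 = -43050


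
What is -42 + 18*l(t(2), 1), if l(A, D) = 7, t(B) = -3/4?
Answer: 84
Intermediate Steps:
t(B) = -¾ (t(B) = -3*¼ = -¾)
-42 + 18*l(t(2), 1) = -42 + 18*7 = -42 + 126 = 84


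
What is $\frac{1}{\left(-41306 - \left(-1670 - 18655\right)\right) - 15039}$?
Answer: $- \frac{1}{36020} \approx -2.7762 \cdot 10^{-5}$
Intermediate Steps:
$\frac{1}{\left(-41306 - \left(-1670 - 18655\right)\right) - 15039} = \frac{1}{\left(-41306 - -20325\right) - 15039} = \frac{1}{\left(-41306 + 20325\right) - 15039} = \frac{1}{-20981 - 15039} = \frac{1}{-36020} = - \frac{1}{36020}$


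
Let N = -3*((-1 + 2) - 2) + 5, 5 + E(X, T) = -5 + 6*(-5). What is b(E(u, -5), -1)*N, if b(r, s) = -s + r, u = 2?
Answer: -312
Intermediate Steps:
E(X, T) = -40 (E(X, T) = -5 + (-5 + 6*(-5)) = -5 + (-5 - 30) = -5 - 35 = -40)
b(r, s) = r - s
N = 8 (N = -3*(1 - 2) + 5 = -3*(-1) + 5 = 3 + 5 = 8)
b(E(u, -5), -1)*N = (-40 - 1*(-1))*8 = (-40 + 1)*8 = -39*8 = -312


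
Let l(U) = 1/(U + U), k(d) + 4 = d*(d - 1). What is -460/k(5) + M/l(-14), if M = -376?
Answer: 41997/4 ≈ 10499.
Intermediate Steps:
k(d) = -4 + d*(-1 + d) (k(d) = -4 + d*(d - 1) = -4 + d*(-1 + d))
l(U) = 1/(2*U)
-460/k(5) + M/l(-14) = -460/(-4 + 5² - 1*5) - 376/((½)/(-14)) = -460/(-4 + 25 - 5) - 376/((½)*(-1/14)) = -460/16 - 376/(-1/28) = -460*1/16 - 376*(-28) = -115/4 + 10528 = 41997/4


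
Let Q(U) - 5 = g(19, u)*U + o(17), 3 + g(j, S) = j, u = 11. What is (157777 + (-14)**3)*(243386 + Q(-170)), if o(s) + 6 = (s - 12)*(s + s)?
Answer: 37337372555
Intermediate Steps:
o(s) = -6 + 2*s*(-12 + s) (o(s) = -6 + (s - 12)*(s + s) = -6 + (-12 + s)*(2*s) = -6 + 2*s*(-12 + s))
g(j, S) = -3 + j
Q(U) = 169 + 16*U (Q(U) = 5 + ((-3 + 19)*U + (-6 - 24*17 + 2*17**2)) = 5 + (16*U + (-6 - 408 + 2*289)) = 5 + (16*U + (-6 - 408 + 578)) = 5 + (16*U + 164) = 5 + (164 + 16*U) = 169 + 16*U)
(157777 + (-14)**3)*(243386 + Q(-170)) = (157777 + (-14)**3)*(243386 + (169 + 16*(-170))) = (157777 - 2744)*(243386 + (169 - 2720)) = 155033*(243386 - 2551) = 155033*240835 = 37337372555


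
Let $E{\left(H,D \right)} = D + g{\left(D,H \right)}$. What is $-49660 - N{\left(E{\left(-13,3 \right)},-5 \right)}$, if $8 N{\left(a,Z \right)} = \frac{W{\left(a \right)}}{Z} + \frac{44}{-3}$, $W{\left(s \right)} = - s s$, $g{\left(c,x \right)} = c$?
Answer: $- \frac{744886}{15} \approx -49659.0$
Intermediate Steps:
$W{\left(s \right)} = - s^{2}$
$E{\left(H,D \right)} = 2 D$ ($E{\left(H,D \right)} = D + D = 2 D$)
$N{\left(a,Z \right)} = - \frac{11}{6} - \frac{a^{2}}{8 Z}$ ($N{\left(a,Z \right)} = \frac{\frac{\left(-1\right) a^{2}}{Z} + \frac{44}{-3}}{8} = \frac{- \frac{a^{2}}{Z} + 44 \left(- \frac{1}{3}\right)}{8} = \frac{- \frac{a^{2}}{Z} - \frac{44}{3}}{8} = \frac{- \frac{44}{3} - \frac{a^{2}}{Z}}{8} = - \frac{11}{6} - \frac{a^{2}}{8 Z}$)
$-49660 - N{\left(E{\left(-13,3 \right)},-5 \right)} = -49660 - \left(- \frac{11}{6} - \frac{\left(2 \cdot 3\right)^{2}}{8 \left(-5\right)}\right) = -49660 - \left(- \frac{11}{6} - - \frac{6^{2}}{40}\right) = -49660 - \left(- \frac{11}{6} - \left(- \frac{1}{40}\right) 36\right) = -49660 - \left(- \frac{11}{6} + \frac{9}{10}\right) = -49660 - - \frac{14}{15} = -49660 + \frac{14}{15} = - \frac{744886}{15}$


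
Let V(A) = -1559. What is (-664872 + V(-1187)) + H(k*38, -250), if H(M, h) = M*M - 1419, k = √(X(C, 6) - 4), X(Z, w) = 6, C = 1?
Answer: -664962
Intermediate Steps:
k = √2 (k = √(6 - 4) = √2 ≈ 1.4142)
H(M, h) = -1419 + M² (H(M, h) = M² - 1419 = -1419 + M²)
(-664872 + V(-1187)) + H(k*38, -250) = (-664872 - 1559) + (-1419 + (√2*38)²) = -666431 + (-1419 + (38*√2)²) = -666431 + (-1419 + 2888) = -666431 + 1469 = -664962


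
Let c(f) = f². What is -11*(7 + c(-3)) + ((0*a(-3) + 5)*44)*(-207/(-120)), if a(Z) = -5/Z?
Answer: 407/2 ≈ 203.50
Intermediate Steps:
-11*(7 + c(-3)) + ((0*a(-3) + 5)*44)*(-207/(-120)) = -11*(7 + (-3)²) + ((0*(-5/(-3)) + 5)*44)*(-207/(-120)) = -11*(7 + 9) + ((0*(-5*(-⅓)) + 5)*44)*(-207*(-1/120)) = -11*16 + ((0*(5/3) + 5)*44)*(69/40) = -176 + ((0 + 5)*44)*(69/40) = -176 + (5*44)*(69/40) = -176 + 220*(69/40) = -176 + 759/2 = 407/2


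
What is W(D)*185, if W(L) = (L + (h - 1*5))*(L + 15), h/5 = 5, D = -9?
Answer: 12210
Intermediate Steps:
h = 25 (h = 5*5 = 25)
W(L) = (15 + L)*(20 + L) (W(L) = (L + (25 - 1*5))*(L + 15) = (L + (25 - 5))*(15 + L) = (L + 20)*(15 + L) = (20 + L)*(15 + L) = (15 + L)*(20 + L))
W(D)*185 = (300 + (-9)² + 35*(-9))*185 = (300 + 81 - 315)*185 = 66*185 = 12210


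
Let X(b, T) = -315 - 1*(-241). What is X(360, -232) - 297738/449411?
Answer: -33554152/449411 ≈ -74.662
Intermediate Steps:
X(b, T) = -74 (X(b, T) = -315 + 241 = -74)
X(360, -232) - 297738/449411 = -74 - 297738/449411 = -33554152/449411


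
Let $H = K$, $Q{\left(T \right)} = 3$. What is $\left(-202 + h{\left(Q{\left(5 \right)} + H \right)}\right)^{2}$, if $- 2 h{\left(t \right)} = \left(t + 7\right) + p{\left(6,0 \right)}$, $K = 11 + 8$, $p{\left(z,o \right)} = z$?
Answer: $\frac{192721}{4} \approx 48180.0$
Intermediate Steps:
$K = 19$
$H = 19$
$h{\left(t \right)} = - \frac{13}{2} - \frac{t}{2}$ ($h{\left(t \right)} = - \frac{\left(t + 7\right) + 6}{2} = - \frac{\left(7 + t\right) + 6}{2} = - \frac{13 + t}{2} = - \frac{13}{2} - \frac{t}{2}$)
$\left(-202 + h{\left(Q{\left(5 \right)} + H \right)}\right)^{2} = \left(-202 - \left(\frac{13}{2} + \frac{3 + 19}{2}\right)\right)^{2} = \left(-202 - \frac{35}{2}\right)^{2} = \left(- \frac{439}{2}\right)^{2} = \frac{192721}{4}$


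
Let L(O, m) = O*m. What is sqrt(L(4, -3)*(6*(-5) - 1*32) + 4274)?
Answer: sqrt(5018) ≈ 70.838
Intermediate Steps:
sqrt(L(4, -3)*(6*(-5) - 1*32) + 4274) = sqrt((4*(-3))*(6*(-5) - 1*32) + 4274) = sqrt(-12*(-30 - 32) + 4274) = sqrt(-12*(-62) + 4274) = sqrt(744 + 4274) = sqrt(5018)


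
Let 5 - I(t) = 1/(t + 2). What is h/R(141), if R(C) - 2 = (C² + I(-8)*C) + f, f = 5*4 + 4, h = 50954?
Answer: 101908/41271 ≈ 2.4692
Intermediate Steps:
I(t) = 5 - 1/(2 + t) (I(t) = 5 - 1/(t + 2) = 5 - 1/(2 + t))
f = 24 (f = 20 + 4 = 24)
R(C) = 26 + C² + 31*C/6 (R(C) = 2 + ((C² + ((9 + 5*(-8))/(2 - 8))*C) + 24) = 2 + ((C² + ((9 - 40)/(-6))*C) + 24) = 2 + ((C² + (-⅙*(-31))*C) + 24) = 2 + ((C² + 31*C/6) + 24) = 2 + (24 + C² + 31*C/6) = 26 + C² + 31*C/6)
h/R(141) = 50954/(26 + 141² + (31/6)*141) = 50954/(26 + 19881 + 1457/2) = 50954/(41271/2) = 50954*(2/41271) = 101908/41271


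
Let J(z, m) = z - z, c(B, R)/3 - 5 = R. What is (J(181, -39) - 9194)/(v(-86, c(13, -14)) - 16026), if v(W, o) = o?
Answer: 9194/16053 ≈ 0.57273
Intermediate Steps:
c(B, R) = 15 + 3*R
J(z, m) = 0
(J(181, -39) - 9194)/(v(-86, c(13, -14)) - 16026) = (0 - 9194)/((15 + 3*(-14)) - 16026) = -9194/((15 - 42) - 16026) = -9194/(-27 - 16026) = -9194/(-16053) = -9194*(-1/16053) = 9194/16053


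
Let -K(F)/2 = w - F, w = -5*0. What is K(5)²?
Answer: 100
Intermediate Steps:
w = 0
K(F) = 2*F (K(F) = -2*(0 - F) = -(-2)*F = 2*F)
K(5)² = (2*5)² = 10² = 100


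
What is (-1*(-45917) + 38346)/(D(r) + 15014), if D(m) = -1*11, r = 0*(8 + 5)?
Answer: 84263/15003 ≈ 5.6164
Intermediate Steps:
r = 0 (r = 0*13 = 0)
D(m) = -11
(-1*(-45917) + 38346)/(D(r) + 15014) = (-1*(-45917) + 38346)/(-11 + 15014) = (45917 + 38346)/15003 = 84263*(1/15003) = 84263/15003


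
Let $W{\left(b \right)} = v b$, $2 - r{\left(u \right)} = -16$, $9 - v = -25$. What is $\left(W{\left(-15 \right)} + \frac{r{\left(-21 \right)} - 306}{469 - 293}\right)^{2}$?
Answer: $\frac{31674384}{121} \approx 2.6177 \cdot 10^{5}$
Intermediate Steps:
$v = 34$ ($v = 9 - -25 = 9 + 25 = 34$)
$r{\left(u \right)} = 18$ ($r{\left(u \right)} = 2 - -16 = 2 + 16 = 18$)
$W{\left(b \right)} = 34 b$
$\left(W{\left(-15 \right)} + \frac{r{\left(-21 \right)} - 306}{469 - 293}\right)^{2} = \left(34 \left(-15\right) + \frac{18 - 306}{469 - 293}\right)^{2} = \left(-510 - \frac{288}{176}\right)^{2} = \left(-510 - \frac{18}{11}\right)^{2} = \left(- \frac{5628}{11}\right)^{2} = \frac{31674384}{121}$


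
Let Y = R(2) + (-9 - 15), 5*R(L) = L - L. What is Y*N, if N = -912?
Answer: 21888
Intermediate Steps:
R(L) = 0 (R(L) = (L - L)/5 = (1/5)*0 = 0)
Y = -24 (Y = 0 + (-9 - 15) = 0 - 24 = -24)
Y*N = -24*(-912) = 21888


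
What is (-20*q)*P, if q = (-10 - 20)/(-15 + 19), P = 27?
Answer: 4050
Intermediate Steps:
q = -15/2 (q = -30/4 = -30*1/4 = -15/2 ≈ -7.5000)
(-20*q)*P = -20*(-15/2)*27 = 150*27 = 4050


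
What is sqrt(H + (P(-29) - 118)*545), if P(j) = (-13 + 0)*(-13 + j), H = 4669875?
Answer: sqrt(4903135) ≈ 2214.3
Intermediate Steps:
P(j) = 169 - 13*j (P(j) = -13*(-13 + j) = 169 - 13*j)
sqrt(H + (P(-29) - 118)*545) = sqrt(4669875 + ((169 - 13*(-29)) - 118)*545) = sqrt(4669875 + ((169 + 377) - 118)*545) = sqrt(4669875 + (546 - 118)*545) = sqrt(4669875 + 428*545) = sqrt(4669875 + 233260) = sqrt(4903135)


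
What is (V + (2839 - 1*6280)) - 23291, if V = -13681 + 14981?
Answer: -25432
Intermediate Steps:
V = 1300
(V + (2839 - 1*6280)) - 23291 = (1300 + (2839 - 1*6280)) - 23291 = (1300 + (2839 - 6280)) - 23291 = (1300 - 3441) - 23291 = -2141 - 23291 = -25432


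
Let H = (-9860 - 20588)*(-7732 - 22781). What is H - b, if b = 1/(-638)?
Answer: 592740167713/638 ≈ 9.2906e+8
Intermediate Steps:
b = -1/638 ≈ -0.0015674
H = 929059824 (H = -30448*(-30513) = 929059824)
H - b = 929059824 - 1*(-1/638) = 929059824 + 1/638 = 592740167713/638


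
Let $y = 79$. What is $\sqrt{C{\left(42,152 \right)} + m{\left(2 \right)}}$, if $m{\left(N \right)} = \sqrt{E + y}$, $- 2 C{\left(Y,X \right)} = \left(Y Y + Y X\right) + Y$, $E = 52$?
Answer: $\sqrt{-4095 + \sqrt{131}} \approx 63.903 i$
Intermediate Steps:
$C{\left(Y,X \right)} = - \frac{Y}{2} - \frac{Y^{2}}{2} - \frac{X Y}{2}$ ($C{\left(Y,X \right)} = - \frac{\left(Y Y + Y X\right) + Y}{2} = - \frac{\left(Y^{2} + X Y\right) + Y}{2} = - \frac{Y + Y^{2} + X Y}{2} = - \frac{Y}{2} - \frac{Y^{2}}{2} - \frac{X Y}{2}$)
$m{\left(N \right)} = \sqrt{131}$ ($m{\left(N \right)} = \sqrt{52 + 79} = \sqrt{131}$)
$\sqrt{C{\left(42,152 \right)} + m{\left(2 \right)}} = \sqrt{\left(- \frac{1}{2}\right) 42 \left(1 + 152 + 42\right) + \sqrt{131}} = \sqrt{\left(- \frac{1}{2}\right) 42 \cdot 195 + \sqrt{131}} = \sqrt{-4095 + \sqrt{131}}$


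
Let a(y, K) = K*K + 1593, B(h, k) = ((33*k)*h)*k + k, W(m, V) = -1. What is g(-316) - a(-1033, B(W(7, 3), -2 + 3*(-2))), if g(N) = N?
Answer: -4496309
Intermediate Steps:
B(h, k) = k + 33*h*k² (B(h, k) = (33*h*k)*k + k = 33*h*k² + k = k + 33*h*k²)
a(y, K) = 1593 + K² (a(y, K) = K² + 1593 = 1593 + K²)
g(-316) - a(-1033, B(W(7, 3), -2 + 3*(-2))) = -316 - (1593 + ((-2 + 3*(-2))*(1 + 33*(-1)*(-2 + 3*(-2))))²) = -316 - (1593 + ((-2 - 6)*(1 + 33*(-1)*(-2 - 6)))²) = -316 - (1593 + (-8*(1 + 33*(-1)*(-8)))²) = -316 - (1593 + (-8*(1 + 264))²) = -316 - (1593 + (-8*265)²) = -316 - (1593 + (-2120)²) = -316 - (1593 + 4494400) = -316 - 1*4495993 = -316 - 4495993 = -4496309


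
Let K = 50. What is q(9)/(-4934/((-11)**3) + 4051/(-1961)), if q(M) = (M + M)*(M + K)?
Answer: 2771916642/4283693 ≈ 647.09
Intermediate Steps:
q(M) = 2*M*(50 + M) (q(M) = (M + M)*(M + 50) = (2*M)*(50 + M) = 2*M*(50 + M))
q(9)/(-4934/((-11)**3) + 4051/(-1961)) = (2*9*(50 + 9))/(-4934/((-11)**3) + 4051/(-1961)) = (2*9*59)/(-4934/(-1331) + 4051*(-1/1961)) = 1062/(-4934*(-1/1331) - 4051/1961) = 1062/(4934/1331 - 4051/1961) = 1062/(4283693/2610091) = 1062*(2610091/4283693) = 2771916642/4283693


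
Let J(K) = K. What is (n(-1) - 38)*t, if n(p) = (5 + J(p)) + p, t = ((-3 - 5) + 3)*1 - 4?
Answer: 315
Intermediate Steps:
t = -9 (t = (-8 + 3)*1 - 4 = -5*1 - 4 = -5 - 4 = -9)
n(p) = 5 + 2*p (n(p) = (5 + p) + p = 5 + 2*p)
(n(-1) - 38)*t = ((5 + 2*(-1)) - 38)*(-9) = ((5 - 2) - 38)*(-9) = (3 - 38)*(-9) = -35*(-9) = 315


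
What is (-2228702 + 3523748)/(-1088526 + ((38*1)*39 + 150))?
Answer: -71947/60383 ≈ -1.1915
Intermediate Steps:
(-2228702 + 3523748)/(-1088526 + ((38*1)*39 + 150)) = 1295046/(-1088526 + (38*39 + 150)) = 1295046/(-1088526 + (1482 + 150)) = 1295046/(-1088526 + 1632) = 1295046/(-1086894) = 1295046*(-1/1086894) = -71947/60383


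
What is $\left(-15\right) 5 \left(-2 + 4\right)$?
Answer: $-150$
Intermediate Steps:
$\left(-15\right) 5 \left(-2 + 4\right) = \left(-75\right) 2 = -150$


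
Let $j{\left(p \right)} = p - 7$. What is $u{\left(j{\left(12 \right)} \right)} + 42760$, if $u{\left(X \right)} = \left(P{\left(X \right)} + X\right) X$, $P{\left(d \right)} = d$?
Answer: $42810$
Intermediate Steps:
$j{\left(p \right)} = -7 + p$
$u{\left(X \right)} = 2 X^{2}$ ($u{\left(X \right)} = \left(X + X\right) X = 2 X X = 2 X^{2}$)
$u{\left(j{\left(12 \right)} \right)} + 42760 = 2 \left(-7 + 12\right)^{2} + 42760 = 2 \cdot 5^{2} + 42760 = 2 \cdot 25 + 42760 = 50 + 42760 = 42810$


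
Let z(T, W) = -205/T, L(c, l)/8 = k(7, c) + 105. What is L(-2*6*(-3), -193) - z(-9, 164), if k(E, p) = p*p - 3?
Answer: 100451/9 ≈ 11161.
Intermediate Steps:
k(E, p) = -3 + p² (k(E, p) = p² - 3 = -3 + p²)
L(c, l) = 816 + 8*c² (L(c, l) = 8*((-3 + c²) + 105) = 8*(102 + c²) = 816 + 8*c²)
L(-2*6*(-3), -193) - z(-9, 164) = (816 + 8*(-2*6*(-3))²) - (-205)/(-9) = (816 + 8*(-12*(-3))²) - (-205)*(-1)/9 = (816 + 8*36²) - 1*205/9 = (816 + 8*1296) - 205/9 = (816 + 10368) - 205/9 = 11184 - 205/9 = 100451/9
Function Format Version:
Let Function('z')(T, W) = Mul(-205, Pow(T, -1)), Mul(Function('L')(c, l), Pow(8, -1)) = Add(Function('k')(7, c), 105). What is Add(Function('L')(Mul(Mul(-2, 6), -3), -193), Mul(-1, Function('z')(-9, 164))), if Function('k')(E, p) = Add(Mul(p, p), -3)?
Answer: Rational(100451, 9) ≈ 11161.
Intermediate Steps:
Function('k')(E, p) = Add(-3, Pow(p, 2)) (Function('k')(E, p) = Add(Pow(p, 2), -3) = Add(-3, Pow(p, 2)))
Function('L')(c, l) = Add(816, Mul(8, Pow(c, 2))) (Function('L')(c, l) = Mul(8, Add(Add(-3, Pow(c, 2)), 105)) = Mul(8, Add(102, Pow(c, 2))) = Add(816, Mul(8, Pow(c, 2))))
Add(Function('L')(Mul(Mul(-2, 6), -3), -193), Mul(-1, Function('z')(-9, 164))) = Add(Add(816, Mul(8, Pow(Mul(Mul(-2, 6), -3), 2))), Mul(-1, Mul(-205, Pow(-9, -1)))) = Add(Add(816, Mul(8, Pow(Mul(-12, -3), 2))), Mul(-1, Mul(-205, Rational(-1, 9)))) = Add(Add(816, Mul(8, Pow(36, 2))), Mul(-1, Rational(205, 9))) = Add(Add(816, Mul(8, 1296)), Rational(-205, 9)) = Add(Add(816, 10368), Rational(-205, 9)) = Add(11184, Rational(-205, 9)) = Rational(100451, 9)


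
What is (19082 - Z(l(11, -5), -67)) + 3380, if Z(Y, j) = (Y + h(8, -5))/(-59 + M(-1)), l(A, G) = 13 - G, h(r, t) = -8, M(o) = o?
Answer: 134773/6 ≈ 22462.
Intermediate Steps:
Z(Y, j) = 2/15 - Y/60 (Z(Y, j) = (Y - 8)/(-59 - 1) = (-8 + Y)/(-60) = (-8 + Y)*(-1/60) = 2/15 - Y/60)
(19082 - Z(l(11, -5), -67)) + 3380 = (19082 - (2/15 - (13 - 1*(-5))/60)) + 3380 = (19082 - (2/15 - (13 + 5)/60)) + 3380 = (19082 - (2/15 - 1/60*18)) + 3380 = (19082 - (2/15 - 3/10)) + 3380 = (19082 - 1*(-1/6)) + 3380 = (19082 + 1/6) + 3380 = 114493/6 + 3380 = 134773/6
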